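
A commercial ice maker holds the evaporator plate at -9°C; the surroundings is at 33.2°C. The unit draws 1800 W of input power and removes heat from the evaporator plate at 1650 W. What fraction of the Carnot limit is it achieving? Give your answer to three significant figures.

COP_actual = Q̇_C/Ẇ = 1650/1800 = 0.9167.
In absolute terms T_C = 264.15 K and T_H = 306.35 K, so ΔT = 42.20 K.
COP_Carnot = T_C/ΔT = 264.15/42.20 = 6.259.
η_II = COP_actual/COP_Carnot = 0.9167/6.259 = 0.1464.

0.146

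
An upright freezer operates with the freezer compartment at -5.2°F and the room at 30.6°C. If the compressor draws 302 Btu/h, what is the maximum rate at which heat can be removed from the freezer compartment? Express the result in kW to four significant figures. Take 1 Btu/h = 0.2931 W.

0.4359 kW

In absolute terms T_C = 252.48 K and T_H = 303.75 K, so ΔT = 51.27 K.
COP_Carnot = T_C/ΔT = 252.48/51.27 = 4.925.
Q̇_max = COP_Carnot × Ẇ = 4.925 × 302.0 Btu/h = 1487 Btu/h = 0.4359 kW.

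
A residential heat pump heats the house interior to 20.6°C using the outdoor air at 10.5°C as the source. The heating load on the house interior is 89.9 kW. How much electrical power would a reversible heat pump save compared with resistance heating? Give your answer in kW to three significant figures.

In absolute terms T_C = 283.65 K and T_H = 293.75 K, so ΔT = 10.10 K.
COP_Carnot = T_H/ΔT = 293.75/10.10 = 29.08.
Resistance heating needs Ẇ_res = Q̇_H = 89.90 kW; the reversible heat pump needs only Ẇ_hp = Q̇_H/COP = 3.091 kW.
Saving = 89.90 − 3.091 = 86.81 kW.

86.8 kW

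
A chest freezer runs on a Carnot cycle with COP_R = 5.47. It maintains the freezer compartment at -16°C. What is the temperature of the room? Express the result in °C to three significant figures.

COP_R = T_C/(T_H − T_C) gives T_H − T_C = T_C/COP.
With T_C = 257.15 K, T_H = 257.15 × (1 + 1/5.47) = 304.16 K.
Converting, 304.16 K = 31.01°C.

31.0 °C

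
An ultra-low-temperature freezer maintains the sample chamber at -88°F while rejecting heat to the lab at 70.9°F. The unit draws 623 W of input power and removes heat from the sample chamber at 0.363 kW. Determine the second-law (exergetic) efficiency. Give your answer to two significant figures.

0.25

Converting, Q̇_C = 0.3630 kW = 363.0 W, so COP_actual = Q̇_C/Ẇ = 363.0/623.0 = 0.5827.
In absolute terms T_C = 206.48 K and T_H = 294.76 K, so ΔT = 88.28 K.
COP_Carnot = T_C/ΔT = 206.48/88.28 = 2.339.
η_II = COP_actual/COP_Carnot = 0.5827/2.339 = 0.2491.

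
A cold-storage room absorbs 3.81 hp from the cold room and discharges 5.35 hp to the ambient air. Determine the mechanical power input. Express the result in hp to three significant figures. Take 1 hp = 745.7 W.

For a cyclic device the first law requires Q̇_H = Q̇_C + Ẇ.
Ẇ = Q̇_H − Q̇_C = 1.540 hp.

1.54 hp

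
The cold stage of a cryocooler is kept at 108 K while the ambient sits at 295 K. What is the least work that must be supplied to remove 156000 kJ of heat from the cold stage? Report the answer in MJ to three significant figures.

The reservoir spacing is ΔT = 295 − 108 = 187.0 K.
The reversible limit is COP_R = T_C/ΔT = 0.5775, so W_min = Q_C/COP = Q_C·ΔT/T_C.
W_min = 156000 × 187.0/108.00 = 270100 kJ = 270.1 MJ.

270 MJ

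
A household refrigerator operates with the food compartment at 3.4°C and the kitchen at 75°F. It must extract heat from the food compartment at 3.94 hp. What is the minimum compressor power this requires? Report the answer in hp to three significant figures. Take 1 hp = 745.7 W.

0.292 hp

In absolute terms T_C = 276.55 K and T_H = 297.04 K, so ΔT = 20.49 K.
COP_Carnot = T_C/ΔT = 276.55/20.49 = 13.50.
Ẇ_min = Q̇/COP_Carnot = 3.940/13.50 = 0.2919 hp.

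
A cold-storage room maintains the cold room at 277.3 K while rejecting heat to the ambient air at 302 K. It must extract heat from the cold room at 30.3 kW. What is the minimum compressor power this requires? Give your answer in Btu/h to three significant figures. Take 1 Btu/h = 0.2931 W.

The reservoir spacing is ΔT = 302 − 277.3 = 24.70 K.
COP_Carnot = T_C/ΔT = 277.30/24.70 = 11.23.
Ẇ_min = Q̇/COP_Carnot = 30.30/11.23 = 2.699 kW = 9208 Btu/h.

9210 Btu/h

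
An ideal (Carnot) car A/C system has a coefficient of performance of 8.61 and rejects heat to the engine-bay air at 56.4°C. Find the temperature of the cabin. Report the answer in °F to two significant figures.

72 °F

For a Carnot refrigerator COP_R = T_C/(T_H − T_C), so T_C = COP·T_H/(1 + COP).
With T_H = 329.55 K, T_C = 8.61 × 329.55/9.610 = 295.26 K.
Converting, 295.26 K = 71.79°F.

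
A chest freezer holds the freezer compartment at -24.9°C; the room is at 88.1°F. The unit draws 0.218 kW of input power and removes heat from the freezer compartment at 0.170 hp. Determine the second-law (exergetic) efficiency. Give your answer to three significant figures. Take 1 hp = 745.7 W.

Converting, Q̇_C = 0.1700 hp = 0.1268 kW, so COP_actual = Q̇_C/Ẇ = 0.1268/0.2180 = 0.5815.
In absolute terms T_C = 248.25 K and T_H = 304.32 K, so ΔT = 56.07 K.
COP_Carnot = T_C/ΔT = 248.25/56.07 = 4.428.
η_II = COP_actual/COP_Carnot = 0.5815/4.428 = 0.1313.

0.131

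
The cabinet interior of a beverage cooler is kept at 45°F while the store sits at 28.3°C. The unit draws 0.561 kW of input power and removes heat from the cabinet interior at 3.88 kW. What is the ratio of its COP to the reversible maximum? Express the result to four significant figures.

COP_actual = Q̇_C/Ẇ = 3.880/0.5610 = 6.916.
In absolute terms T_C = 280.37 K and T_H = 301.45 K, so ΔT = 21.08 K.
COP_Carnot = T_C/ΔT = 280.37/21.08 = 13.30.
η_II = COP_actual/COP_Carnot = 6.916/13.30 = 0.5199.

0.5199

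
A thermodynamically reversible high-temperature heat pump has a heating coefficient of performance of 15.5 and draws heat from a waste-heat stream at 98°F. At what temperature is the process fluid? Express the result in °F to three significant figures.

COP_HP = T_H/(T_H − T_C) rearranges to T_H = COP·T_C/(COP − 1).
With T_C = 309.82 K, T_H = 15.5 × 309.82/14.50 = 331.18 K.
Converting, 331.18 K = 136.46°F.

136 °F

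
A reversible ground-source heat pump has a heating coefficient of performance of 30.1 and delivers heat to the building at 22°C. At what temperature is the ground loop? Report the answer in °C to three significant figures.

COP_HP = T_H/(T_H − T_C) gives T_H − T_C = T_H/COP.
With T_H = 295.15 K, T_C = 295.15 × (1 − 1/30.1) = 285.34 K.
Converting, 285.34 K = 12.19°C.

12.2 °C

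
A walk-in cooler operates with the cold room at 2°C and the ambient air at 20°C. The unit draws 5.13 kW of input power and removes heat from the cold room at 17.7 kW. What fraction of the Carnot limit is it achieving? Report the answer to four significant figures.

COP_actual = Q̇_C/Ẇ = 17.70/5.130 = 3.450.
In absolute terms T_C = 275.15 K and T_H = 293.15 K, so ΔT = 18.00 K.
COP_Carnot = T_C/ΔT = 275.15/18.00 = 15.29.
η_II = COP_actual/COP_Carnot = 3.450/15.29 = 0.2257.

0.2257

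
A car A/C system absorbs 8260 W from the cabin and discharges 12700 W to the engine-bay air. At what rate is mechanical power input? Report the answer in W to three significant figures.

For a cyclic device the first law requires Q̇_H = Q̇_C + Ẇ.
Ẇ = Q̇_H − Q̇_C = 4440 W.

4440 W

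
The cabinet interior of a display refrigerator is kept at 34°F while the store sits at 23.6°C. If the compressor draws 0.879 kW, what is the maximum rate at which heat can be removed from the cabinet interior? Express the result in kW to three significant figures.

10.7 kW

In absolute terms T_C = 274.26 K and T_H = 296.75 K, so ΔT = 22.49 K.
COP_Carnot = T_C/ΔT = 274.26/22.49 = 12.20.
Q̇_max = COP_Carnot × Ẇ = 12.20 × 0.8790 kW = 10.72 kW.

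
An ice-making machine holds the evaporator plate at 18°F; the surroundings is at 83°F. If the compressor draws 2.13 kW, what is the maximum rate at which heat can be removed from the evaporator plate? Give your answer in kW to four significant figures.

15.65 kW

In absolute terms T_C = 265.37 K and T_H = 301.48 K, so ΔT = 36.11 K.
COP_Carnot = T_C/ΔT = 265.37/36.11 = 7.349.
Q̇_max = COP_Carnot × Ẇ = 7.349 × 2.130 kW = 15.65 kW.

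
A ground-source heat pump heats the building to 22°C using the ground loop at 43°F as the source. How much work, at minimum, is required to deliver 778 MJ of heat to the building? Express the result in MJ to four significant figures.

In absolute terms T_C = 279.26 K and T_H = 295.15 K, so ΔT = 15.89 K.
The reversible limit is COP_HP = T_H/ΔT = 18.58, so W_min = Q_H/COP = Q_H·ΔT/T_H.
W_min = 778.0 × 15.89/295.15 = 41.88 MJ.

41.88 MJ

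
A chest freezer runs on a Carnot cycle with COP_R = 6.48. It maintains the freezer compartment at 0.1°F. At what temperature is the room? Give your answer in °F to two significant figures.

COP_R = T_C/(T_H − T_C) gives T_H − T_C = T_C/COP.
With T_C = 255.43 K, T_H = 255.43 × (1 + 1/6.48) = 294.85 K.
Converting, 294.85 K = 71.05°F.

71 °F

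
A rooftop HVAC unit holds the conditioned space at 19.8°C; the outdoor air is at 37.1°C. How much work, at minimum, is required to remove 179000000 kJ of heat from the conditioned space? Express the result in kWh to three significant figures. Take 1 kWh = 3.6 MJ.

In absolute terms T_C = 292.95 K and T_H = 310.25 K, so ΔT = 17.30 K.
The reversible limit is COP_R = T_C/ΔT = 16.93, so W_min = Q_C/COP = Q_C·ΔT/T_C.
W_min = 179000000 × 17.30/292.95 = 10570000 kJ = 2936 kWh.

2940 kWh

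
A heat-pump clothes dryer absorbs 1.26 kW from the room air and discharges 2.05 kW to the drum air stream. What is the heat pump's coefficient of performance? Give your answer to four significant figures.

The first law gives Q̇_H = Q̇_C + Ẇ, so the three rates are Q̇_C = 1.260, Q̇_H = 2.050, Ẇ = 0.7900 kW.
COP_HP = Q̇_H/Ẇ = 2.050/0.7900 = 2.595.

2.595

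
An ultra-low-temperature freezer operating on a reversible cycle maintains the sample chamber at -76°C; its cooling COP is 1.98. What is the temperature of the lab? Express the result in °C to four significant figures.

23.57 °C

COP_R = T_C/(T_H − T_C) gives T_H − T_C = T_C/COP.
With T_C = 197.15 K, T_H = 197.15 × (1 + 1/1.98) = 296.72 K.
Converting, 296.72 K = 23.57°C.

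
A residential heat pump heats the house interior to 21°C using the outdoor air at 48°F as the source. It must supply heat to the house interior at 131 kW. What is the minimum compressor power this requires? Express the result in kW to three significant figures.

5.39 kW

In absolute terms T_C = 282.04 K and T_H = 294.15 K, so ΔT = 12.11 K.
COP_Carnot = T_H/ΔT = 294.15/12.11 = 24.29.
Ẇ_min = Q̇/COP_Carnot = 131.0/24.29 = 5.394 kW.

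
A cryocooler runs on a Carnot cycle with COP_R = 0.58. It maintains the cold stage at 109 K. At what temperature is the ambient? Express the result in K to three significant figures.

297 K

COP_R = T_C/(T_H − T_C) gives T_H − T_C = T_C/COP.
With T_C = 109.00 K, T_H = 109.00 × (1 + 1/0.58) = 296.93 K.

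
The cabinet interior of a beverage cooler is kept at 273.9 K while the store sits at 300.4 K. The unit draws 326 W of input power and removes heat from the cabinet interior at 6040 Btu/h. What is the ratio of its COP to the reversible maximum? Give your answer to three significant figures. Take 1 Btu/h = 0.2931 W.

0.525

Converting, Q̇_C = 6040 Btu/h = 1770 W, so COP_actual = Q̇_C/Ẇ = 1770/326.0 = 5.430.
The reservoir spacing is ΔT = 300.4 − 273.9 = 26.50 K.
COP_Carnot = T_C/ΔT = 273.90/26.50 = 10.34.
η_II = COP_actual/COP_Carnot = 5.430/10.34 = 0.5254.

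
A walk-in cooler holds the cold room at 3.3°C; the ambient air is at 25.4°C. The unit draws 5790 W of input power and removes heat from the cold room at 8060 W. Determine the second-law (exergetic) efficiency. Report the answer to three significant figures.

COP_actual = Q̇_C/Ẇ = 8060/5790 = 1.392.
In absolute terms T_C = 276.45 K and T_H = 298.55 K, so ΔT = 22.10 K.
COP_Carnot = T_C/ΔT = 276.45/22.10 = 12.51.
η_II = COP_actual/COP_Carnot = 1.392/12.51 = 0.1113.

0.111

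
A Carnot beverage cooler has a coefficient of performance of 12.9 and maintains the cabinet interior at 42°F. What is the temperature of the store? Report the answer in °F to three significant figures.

80.9 °F

COP_R = T_C/(T_H − T_C) gives T_H − T_C = T_C/COP.
With T_C = 278.71 K, T_H = 278.71 × (1 + 1/12.9) = 300.31 K.
Converting, 300.31 K = 80.89°F.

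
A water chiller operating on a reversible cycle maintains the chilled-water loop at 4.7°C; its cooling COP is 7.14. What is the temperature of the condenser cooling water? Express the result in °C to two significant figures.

44 °C

COP_R = T_C/(T_H − T_C) gives T_H − T_C = T_C/COP.
With T_C = 277.85 K, T_H = 277.85 × (1 + 1/7.14) = 316.76 K.
Converting, 316.76 K = 43.61°C.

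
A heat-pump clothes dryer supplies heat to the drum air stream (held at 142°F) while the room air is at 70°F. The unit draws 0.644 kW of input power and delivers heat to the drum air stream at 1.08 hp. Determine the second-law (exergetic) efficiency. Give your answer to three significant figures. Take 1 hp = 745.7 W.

0.150

Converting, Q̇_H = 1.080 hp = 0.8054 kW, so COP_actual = Q̇_H/Ẇ = 0.8054/0.6440 = 1.251.
In absolute terms T_C = 294.26 K and T_H = 334.26 K, so ΔT = 40.00 K.
COP_Carnot = T_H/ΔT = 334.26/40.00 = 8.357.
η_II = COP_actual/COP_Carnot = 1.251/8.357 = 0.1496.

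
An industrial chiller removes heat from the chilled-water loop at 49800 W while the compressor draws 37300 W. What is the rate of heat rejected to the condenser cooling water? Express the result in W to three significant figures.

87100 W

For a cyclic device the first law requires Q̇_H = Q̇_C + Ẇ.
Q̇_H = Q̇_C + Ẇ = 87100 W.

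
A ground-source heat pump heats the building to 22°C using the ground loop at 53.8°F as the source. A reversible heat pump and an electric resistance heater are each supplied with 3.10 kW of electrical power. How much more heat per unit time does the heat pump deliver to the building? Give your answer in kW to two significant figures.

89 kW

In absolute terms T_C = 285.26 K and T_H = 295.15 K, so ΔT = 9.889 K.
COP_Carnot = T_H/ΔT = 295.15/9.889 = 29.85.
The heat pump delivers Q̇_H = COP × Ẇ = 92.52 kW; the resistance heater delivers Ẇ = 3.100 kW.
Extra = (COP − 1)·Ẇ = 89.42 kW.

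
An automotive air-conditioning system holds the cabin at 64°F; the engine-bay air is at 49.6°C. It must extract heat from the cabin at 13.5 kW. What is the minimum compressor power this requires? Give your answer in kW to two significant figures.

1.5 kW

In absolute terms T_C = 290.93 K and T_H = 322.75 K, so ΔT = 31.82 K.
COP_Carnot = T_C/ΔT = 290.93/31.82 = 9.142.
Ẇ_min = Q̇/COP_Carnot = 13.50/9.142 = 1.477 kW.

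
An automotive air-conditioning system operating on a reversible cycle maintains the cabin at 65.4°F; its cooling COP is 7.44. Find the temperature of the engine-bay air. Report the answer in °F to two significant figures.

COP_R = T_C/(T_H − T_C) gives T_H − T_C = T_C/COP.
With T_C = 291.71 K, T_H = 291.71 × (1 + 1/7.44) = 330.91 K.
Converting, 330.91 K = 135.97°F.

140 °F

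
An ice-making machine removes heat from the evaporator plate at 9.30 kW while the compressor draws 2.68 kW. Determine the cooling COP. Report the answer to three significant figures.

3.47

The first law gives Q̇_H = Q̇_C + Ẇ, so the three rates are Q̇_C = 9.300, Q̇_H = 11.98, Ẇ = 2.680 kW.
COP_R = Q̇_C/Ẇ = 9.300/2.680 = 3.470.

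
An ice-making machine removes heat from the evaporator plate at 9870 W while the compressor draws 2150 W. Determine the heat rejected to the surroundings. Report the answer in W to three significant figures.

For a cyclic device the first law requires Q̇_H = Q̇_C + Ẇ.
Q̇_H = Q̇_C + Ẇ = 12020 W.

12000 W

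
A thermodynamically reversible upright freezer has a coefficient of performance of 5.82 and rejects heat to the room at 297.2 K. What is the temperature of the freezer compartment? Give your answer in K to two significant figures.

250 K

For a Carnot refrigerator COP_R = T_C/(T_H − T_C), so T_C = COP·T_H/(1 + COP).
With T_H = 297.20 K, T_C = 5.82 × 297.20/6.820 = 253.62 K.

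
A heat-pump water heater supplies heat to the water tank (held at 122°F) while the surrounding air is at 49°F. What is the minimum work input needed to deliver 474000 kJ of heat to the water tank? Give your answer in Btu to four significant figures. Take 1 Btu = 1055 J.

In absolute terms T_C = 282.59 K and T_H = 323.15 K, so ΔT = 40.56 K.
The reversible limit is COP_HP = T_H/ΔT = 7.968, so W_min = Q_H/COP = Q_H·ΔT/T_H.
W_min = 474000 × 40.56/323.15 = 59490 kJ = 56390 Btu.

56390 Btu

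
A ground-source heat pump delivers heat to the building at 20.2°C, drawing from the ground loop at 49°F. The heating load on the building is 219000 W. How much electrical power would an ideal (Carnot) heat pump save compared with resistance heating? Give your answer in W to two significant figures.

210000 W

In absolute terms T_C = 282.59 K and T_H = 293.35 K, so ΔT = 10.76 K.
COP_Carnot = T_H/ΔT = 293.35/10.76 = 27.27.
Resistance heating needs Ẇ_res = Q̇_H = 219000 W; the reversible heat pump needs only Ẇ_hp = Q̇_H/COP = 8030 W.
Saving = 219000 − 8030 = 211000 W.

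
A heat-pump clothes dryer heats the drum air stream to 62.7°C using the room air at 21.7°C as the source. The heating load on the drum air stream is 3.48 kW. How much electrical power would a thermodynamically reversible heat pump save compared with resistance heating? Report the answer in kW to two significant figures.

3.1 kW

In absolute terms T_C = 294.85 K and T_H = 335.85 K, so ΔT = 41.00 K.
COP_Carnot = T_H/ΔT = 335.85/41.00 = 8.191.
Resistance heating needs Ẇ_res = Q̇_H = 3.480 kW; the reversible heat pump needs only Ẇ_hp = Q̇_H/COP = 0.4248 kW.
Saving = 3.480 − 0.4248 = 3.055 kW.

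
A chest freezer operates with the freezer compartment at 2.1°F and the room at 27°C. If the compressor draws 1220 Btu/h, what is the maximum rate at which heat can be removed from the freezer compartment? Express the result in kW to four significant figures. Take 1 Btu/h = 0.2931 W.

2.103 kW

In absolute terms T_C = 256.54 K and T_H = 300.15 K, so ΔT = 43.61 K.
COP_Carnot = T_C/ΔT = 256.54/43.61 = 5.882.
Q̇_max = COP_Carnot × Ẇ = 5.882 × 1220 Btu/h = 7177 Btu/h = 2.103 kW.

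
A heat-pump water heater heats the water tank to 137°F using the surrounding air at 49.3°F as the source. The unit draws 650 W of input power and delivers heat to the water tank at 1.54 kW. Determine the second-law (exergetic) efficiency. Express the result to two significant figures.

Converting, Q̇_H = 1.540 kW = 1540 W, so COP_actual = Q̇_H/Ẇ = 1540/650.0 = 2.369.
In absolute terms T_C = 282.76 K and T_H = 331.48 K, so ΔT = 48.72 K.
COP_Carnot = T_H/ΔT = 331.48/48.72 = 6.804.
η_II = COP_actual/COP_Carnot = 2.369/6.804 = 0.3482.

0.35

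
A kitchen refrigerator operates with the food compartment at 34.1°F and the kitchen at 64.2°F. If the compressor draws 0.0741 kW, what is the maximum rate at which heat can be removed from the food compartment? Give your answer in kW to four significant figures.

In absolute terms T_C = 274.32 K and T_H = 291.04 K, so ΔT = 16.72 K.
COP_Carnot = T_C/ΔT = 274.32/16.72 = 16.40.
Q̇_max = COP_Carnot × Ẇ = 16.40 × 0.07410 kW = 1.216 kW.

1.216 kW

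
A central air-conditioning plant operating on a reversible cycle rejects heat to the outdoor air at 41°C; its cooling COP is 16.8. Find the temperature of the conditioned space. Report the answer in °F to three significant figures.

For a Carnot refrigerator COP_R = T_C/(T_H − T_C), so T_C = COP·T_H/(1 + COP).
With T_H = 314.15 K, T_C = 16.8 × 314.15/17.80 = 296.50 K.
Converting, 296.50 K = 74.03°F.

74.0 °F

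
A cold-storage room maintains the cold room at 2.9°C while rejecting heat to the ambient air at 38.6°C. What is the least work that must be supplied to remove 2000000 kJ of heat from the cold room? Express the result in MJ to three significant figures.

In absolute terms T_C = 276.05 K and T_H = 311.75 K, so ΔT = 35.70 K.
The reversible limit is COP_R = T_C/ΔT = 7.732, so W_min = Q_C/COP = Q_C·ΔT/T_C.
W_min = 2000000 × 35.70/276.05 = 258600 kJ = 258.6 MJ.

259 MJ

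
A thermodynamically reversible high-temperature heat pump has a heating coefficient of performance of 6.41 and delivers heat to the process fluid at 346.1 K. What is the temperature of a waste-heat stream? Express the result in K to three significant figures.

COP_HP = T_H/(T_H − T_C) gives T_H − T_C = T_H/COP.
With T_H = 346.10 K, T_C = 346.10 × (1 − 1/6.41) = 292.11 K.

292 K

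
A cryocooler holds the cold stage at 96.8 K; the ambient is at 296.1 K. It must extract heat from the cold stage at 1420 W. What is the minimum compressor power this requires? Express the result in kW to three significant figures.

2.92 kW

The reservoir spacing is ΔT = 296.1 − 96.8 = 199.3 K.
COP_Carnot = T_C/ΔT = 96.80/199.3 = 0.4857.
Ẇ_min = Q̇/COP_Carnot = 1420/0.4857 = 2924 W = 2.924 kW.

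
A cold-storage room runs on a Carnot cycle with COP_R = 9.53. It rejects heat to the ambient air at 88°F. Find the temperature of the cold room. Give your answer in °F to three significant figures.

For a Carnot refrigerator COP_R = T_C/(T_H − T_C), so T_C = COP·T_H/(1 + COP).
With T_H = 304.26 K, T_C = 9.53 × 304.26/10.53 = 275.37 K.
Converting, 275.37 K = 35.99°F.

36.0 °F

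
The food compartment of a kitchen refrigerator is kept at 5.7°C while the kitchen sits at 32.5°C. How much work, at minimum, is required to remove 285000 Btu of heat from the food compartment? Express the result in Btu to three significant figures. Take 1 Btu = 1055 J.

27400 Btu

In absolute terms T_C = 278.85 K and T_H = 305.65 K, so ΔT = 26.80 K.
The reversible limit is COP_R = T_C/ΔT = 10.40, so W_min = Q_C/COP = Q_C·ΔT/T_C.
W_min = 285000 × 26.80/278.85 = 27390 Btu.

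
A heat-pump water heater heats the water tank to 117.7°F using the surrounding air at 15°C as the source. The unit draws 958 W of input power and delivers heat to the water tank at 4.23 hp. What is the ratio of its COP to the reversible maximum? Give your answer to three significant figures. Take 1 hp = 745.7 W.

Converting, Q̇_H = 4.230 hp = 3154 W, so COP_actual = Q̇_H/Ẇ = 3154/958.0 = 3.293.
In absolute terms T_C = 288.15 K and T_H = 320.76 K, so ΔT = 32.61 K.
COP_Carnot = T_H/ΔT = 320.76/32.61 = 9.836.
η_II = COP_actual/COP_Carnot = 3.293/9.836 = 0.3348.

0.335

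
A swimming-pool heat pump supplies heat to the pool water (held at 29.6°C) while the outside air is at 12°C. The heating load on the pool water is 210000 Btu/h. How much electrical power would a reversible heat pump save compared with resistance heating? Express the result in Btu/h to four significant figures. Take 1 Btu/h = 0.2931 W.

In absolute terms T_C = 285.15 K and T_H = 302.75 K, so ΔT = 17.60 K.
COP_Carnot = T_H/ΔT = 302.75/17.60 = 17.20.
Resistance heating needs Ẇ_res = Q̇_H = 210000 Btu/h; the reversible heat pump needs only Ẇ_hp = Q̇_H/COP = 12210 Btu/h.
Saving = 210000 − 12210 = 197800 Btu/h.

197800 Btu/h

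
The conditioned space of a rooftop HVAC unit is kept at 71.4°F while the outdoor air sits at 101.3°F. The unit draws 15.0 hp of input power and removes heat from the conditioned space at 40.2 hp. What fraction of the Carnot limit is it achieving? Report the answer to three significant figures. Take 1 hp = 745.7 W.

0.151

COP_actual = Q̇_C/Ẇ = 40.20/15.00 = 2.680.
In absolute terms T_C = 295.04 K and T_H = 311.65 K, so ΔT = 16.61 K.
COP_Carnot = T_C/ΔT = 295.04/16.61 = 17.76.
η_II = COP_actual/COP_Carnot = 2.680/17.76 = 0.1509.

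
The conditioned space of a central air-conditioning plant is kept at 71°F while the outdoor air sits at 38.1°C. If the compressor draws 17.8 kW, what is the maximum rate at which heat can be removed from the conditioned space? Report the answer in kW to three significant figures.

In absolute terms T_C = 294.82 K and T_H = 311.25 K, so ΔT = 16.43 K.
COP_Carnot = T_C/ΔT = 294.82/16.43 = 17.94.
Q̇_max = COP_Carnot × Ẇ = 17.94 × 17.80 kW = 319.3 kW.

319 kW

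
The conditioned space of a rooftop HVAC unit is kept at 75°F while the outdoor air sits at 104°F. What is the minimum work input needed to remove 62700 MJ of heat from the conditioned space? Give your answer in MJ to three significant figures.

3400 MJ

In absolute terms T_C = 297.04 K and T_H = 313.15 K, so ΔT = 16.11 K.
The reversible limit is COP_R = T_C/ΔT = 18.44, so W_min = Q_C/COP = Q_C·ΔT/T_C.
W_min = 62700 × 16.11/297.04 = 3401 MJ.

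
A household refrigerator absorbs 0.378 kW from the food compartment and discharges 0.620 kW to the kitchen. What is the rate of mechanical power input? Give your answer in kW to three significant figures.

0.242 kW

For a cyclic device the first law requires Q̇_H = Q̇_C + Ẇ.
Ẇ = Q̇_H − Q̇_C = 0.2420 kW.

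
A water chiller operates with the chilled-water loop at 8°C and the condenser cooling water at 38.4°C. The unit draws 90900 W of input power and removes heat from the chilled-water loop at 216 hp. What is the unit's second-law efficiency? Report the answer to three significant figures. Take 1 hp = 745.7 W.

0.192

Converting, Q̇_C = 216.0 hp = 161100 W, so COP_actual = Q̇_C/Ẇ = 161100/90900 = 1.772.
In absolute terms T_C = 281.15 K and T_H = 311.55 K, so ΔT = 30.40 K.
COP_Carnot = T_C/ΔT = 281.15/30.40 = 9.248.
η_II = COP_actual/COP_Carnot = 1.772/9.248 = 0.1916.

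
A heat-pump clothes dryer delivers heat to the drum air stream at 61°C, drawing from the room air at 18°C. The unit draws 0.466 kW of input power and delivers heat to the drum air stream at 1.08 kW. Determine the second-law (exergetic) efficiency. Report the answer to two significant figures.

0.30

COP_actual = Q̇_H/Ẇ = 1.080/0.4660 = 2.318.
In absolute terms T_C = 291.15 K and T_H = 334.15 K, so ΔT = 43.00 K.
COP_Carnot = T_H/ΔT = 334.15/43.00 = 7.771.
η_II = COP_actual/COP_Carnot = 2.318/7.771 = 0.2982.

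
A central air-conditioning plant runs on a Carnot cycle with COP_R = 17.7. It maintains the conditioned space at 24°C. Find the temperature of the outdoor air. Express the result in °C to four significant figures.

COP_R = T_C/(T_H − T_C) gives T_H − T_C = T_C/COP.
With T_C = 297.15 K, T_H = 297.15 × (1 + 1/17.7) = 313.94 K.
Converting, 313.94 K = 40.79°C.

40.79 °C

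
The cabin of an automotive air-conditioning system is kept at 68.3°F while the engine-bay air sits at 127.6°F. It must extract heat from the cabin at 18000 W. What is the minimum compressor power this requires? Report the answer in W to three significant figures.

In absolute terms T_C = 293.32 K and T_H = 326.26 K, so ΔT = 32.94 K.
COP_Carnot = T_C/ΔT = 293.32/32.94 = 8.903.
Ẇ_min = Q̇/COP_Carnot = 18000/8.903 = 2022 W.

2020 W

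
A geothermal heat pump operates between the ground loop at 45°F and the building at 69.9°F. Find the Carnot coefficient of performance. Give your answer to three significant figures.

21.3

In absolute terms T_C = 280.37 K and T_H = 294.21 K, so ΔT = 13.83 K.
For a reversible cycle, COP_Carnot = T_H/ΔT = 294.21/13.83 = 21.27.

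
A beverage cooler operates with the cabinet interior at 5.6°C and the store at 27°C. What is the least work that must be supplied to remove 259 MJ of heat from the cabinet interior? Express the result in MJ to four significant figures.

In absolute terms T_C = 278.75 K and T_H = 300.15 K, so ΔT = 21.40 K.
The reversible limit is COP_R = T_C/ΔT = 13.03, so W_min = Q_C/COP = Q_C·ΔT/T_C.
W_min = 259.0 × 21.40/278.75 = 19.88 MJ.

19.88 MJ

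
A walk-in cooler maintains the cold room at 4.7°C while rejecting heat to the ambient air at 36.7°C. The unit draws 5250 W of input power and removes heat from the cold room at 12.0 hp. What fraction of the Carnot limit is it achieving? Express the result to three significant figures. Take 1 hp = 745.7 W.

Converting, Q̇_C = 12.00 hp = 8948 W, so COP_actual = Q̇_C/Ẇ = 8948/5250 = 1.704.
In absolute terms T_C = 277.85 K and T_H = 309.85 K, so ΔT = 32.00 K.
COP_Carnot = T_C/ΔT = 277.85/32.00 = 8.683.
η_II = COP_actual/COP_Carnot = 1.704/8.683 = 0.1963.

0.196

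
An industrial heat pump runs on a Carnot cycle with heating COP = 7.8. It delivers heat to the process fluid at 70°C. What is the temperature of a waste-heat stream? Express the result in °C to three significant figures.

COP_HP = T_H/(T_H − T_C) gives T_H − T_C = T_H/COP.
With T_H = 343.15 K, T_C = 343.15 × (1 − 1/7.8) = 299.16 K.
Converting, 299.16 K = 26.01°C.

26.0 °C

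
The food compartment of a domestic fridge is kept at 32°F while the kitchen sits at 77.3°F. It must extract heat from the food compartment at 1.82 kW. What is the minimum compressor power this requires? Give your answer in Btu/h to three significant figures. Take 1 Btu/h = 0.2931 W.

572 Btu/h

In absolute terms T_C = 273.15 K and T_H = 298.32 K, so ΔT = 25.17 K.
COP_Carnot = T_C/ΔT = 273.15/25.17 = 10.85.
Ẇ_min = Q̇/COP_Carnot = 1.820/10.85 = 0.1677 kW = 572.1 Btu/h.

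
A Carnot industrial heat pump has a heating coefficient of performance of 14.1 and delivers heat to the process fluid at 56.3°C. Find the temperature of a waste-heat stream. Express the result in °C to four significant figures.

32.93 °C

COP_HP = T_H/(T_H − T_C) gives T_H − T_C = T_H/COP.
With T_H = 329.45 K, T_C = 329.45 × (1 − 1/14.1) = 306.08 K.
Converting, 306.08 K = 32.93°C.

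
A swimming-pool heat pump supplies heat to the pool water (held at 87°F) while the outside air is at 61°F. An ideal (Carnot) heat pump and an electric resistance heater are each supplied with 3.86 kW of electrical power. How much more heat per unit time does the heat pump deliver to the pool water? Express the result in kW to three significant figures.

In absolute terms T_C = 289.26 K and T_H = 303.71 K, so ΔT = 14.44 K.
COP_Carnot = T_H/ΔT = 303.71/14.44 = 21.03.
The heat pump delivers Q̇_H = COP × Ẇ = 81.16 kW; the resistance heater delivers Ẇ = 3.860 kW.
Extra = (COP − 1)·Ẇ = 77.30 kW.

77.3 kW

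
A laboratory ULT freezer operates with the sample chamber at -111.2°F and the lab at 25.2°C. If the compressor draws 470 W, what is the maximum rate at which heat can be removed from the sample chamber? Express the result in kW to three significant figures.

0.869 kW

In absolute terms T_C = 193.59 K and T_H = 298.35 K, so ΔT = 104.8 K.
COP_Carnot = T_C/ΔT = 193.59/104.8 = 1.848.
Q̇_max = COP_Carnot × Ẇ = 1.848 × 470.0 W = 868.6 W = 0.8686 kW.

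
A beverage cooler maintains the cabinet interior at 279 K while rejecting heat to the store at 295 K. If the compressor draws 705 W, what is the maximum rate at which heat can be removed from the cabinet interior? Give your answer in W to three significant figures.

The reservoir spacing is ΔT = 295 − 279 = 16.00 K.
COP_Carnot = T_C/ΔT = 279.00/16.00 = 17.44.
Q̇_max = COP_Carnot × Ẇ = 17.44 × 705.0 W = 12290 W.

12300 W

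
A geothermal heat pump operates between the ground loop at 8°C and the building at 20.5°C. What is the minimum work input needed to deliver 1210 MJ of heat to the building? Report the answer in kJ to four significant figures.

51510 kJ

In absolute terms T_C = 281.15 K and T_H = 293.65 K, so ΔT = 12.50 K.
The reversible limit is COP_HP = T_H/ΔT = 23.49, so W_min = Q_H/COP = Q_H·ΔT/T_H.
W_min = 1210 × 12.50/293.65 = 51.51 MJ = 51510 kJ.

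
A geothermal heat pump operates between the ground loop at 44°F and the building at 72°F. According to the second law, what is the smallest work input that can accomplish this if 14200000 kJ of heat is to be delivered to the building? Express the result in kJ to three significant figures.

In absolute terms T_C = 279.82 K and T_H = 295.37 K, so ΔT = 15.56 K.
The reversible limit is COP_HP = T_H/ΔT = 18.99, so W_min = Q_H/COP = Q_H·ΔT/T_H.
W_min = 14200000 × 15.56/295.37 = 747800 kJ.

748000 kJ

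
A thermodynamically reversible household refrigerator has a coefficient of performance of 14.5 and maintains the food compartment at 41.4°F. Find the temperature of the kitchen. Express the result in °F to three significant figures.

76.0 °F

COP_R = T_C/(T_H − T_C) gives T_H − T_C = T_C/COP.
With T_C = 278.37 K, T_H = 278.37 × (1 + 1/14.5) = 297.57 K.
Converting, 297.57 K = 75.96°F.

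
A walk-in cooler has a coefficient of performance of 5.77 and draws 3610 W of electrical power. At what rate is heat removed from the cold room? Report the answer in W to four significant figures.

20830 W

Q̇_C = COP × Ẇ = 5.77 × 3610 = 20830 W.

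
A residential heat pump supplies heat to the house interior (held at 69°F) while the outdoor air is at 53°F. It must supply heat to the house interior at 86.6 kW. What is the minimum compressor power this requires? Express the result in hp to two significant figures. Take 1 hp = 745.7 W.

In absolute terms T_C = 284.82 K and T_H = 293.71 K, so ΔT = 8.889 K.
COP_Carnot = T_H/ΔT = 293.71/8.889 = 33.04.
Ẇ_min = Q̇/COP_Carnot = 86.60/33.04 = 2.621 kW = 3.515 hp.

3.5 hp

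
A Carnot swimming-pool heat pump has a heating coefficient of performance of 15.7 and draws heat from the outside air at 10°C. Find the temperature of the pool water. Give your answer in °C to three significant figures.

29.3 °C

COP_HP = T_H/(T_H − T_C) rearranges to T_H = COP·T_C/(COP − 1).
With T_C = 283.15 K, T_H = 15.7 × 283.15/14.70 = 302.41 K.
Converting, 302.41 K = 29.26°C.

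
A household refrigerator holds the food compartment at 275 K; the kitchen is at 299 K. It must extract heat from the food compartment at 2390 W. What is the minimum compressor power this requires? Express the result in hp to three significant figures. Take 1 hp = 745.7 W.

0.280 hp

The reservoir spacing is ΔT = 299 − 275 = 24.00 K.
COP_Carnot = T_C/ΔT = 275.00/24.00 = 11.46.
Ẇ_min = Q̇/COP_Carnot = 2390/11.46 = 208.6 W = 0.2797 hp.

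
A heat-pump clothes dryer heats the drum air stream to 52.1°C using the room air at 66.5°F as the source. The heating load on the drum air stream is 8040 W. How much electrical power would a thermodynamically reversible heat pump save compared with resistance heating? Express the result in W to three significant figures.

In absolute terms T_C = 292.32 K and T_H = 325.25 K, so ΔT = 32.93 K.
COP_Carnot = T_H/ΔT = 325.25/32.93 = 9.876.
Resistance heating needs Ẇ_res = Q̇_H = 8040 W; the reversible heat pump needs only Ẇ_hp = Q̇_H/COP = 814.1 W.
Saving = 8040 − 814.1 = 7226 W.

7230 W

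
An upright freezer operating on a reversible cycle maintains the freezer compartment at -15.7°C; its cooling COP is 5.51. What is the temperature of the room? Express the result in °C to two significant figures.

COP_R = T_C/(T_H − T_C) gives T_H − T_C = T_C/COP.
With T_C = 257.45 K, T_H = 257.45 × (1 + 1/5.51) = 304.17 K.
Converting, 304.17 K = 31.02°C.

31 °C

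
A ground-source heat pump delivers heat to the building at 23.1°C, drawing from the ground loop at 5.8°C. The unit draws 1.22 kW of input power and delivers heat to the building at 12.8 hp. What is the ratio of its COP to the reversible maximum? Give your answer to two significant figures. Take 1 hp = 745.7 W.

Converting, Q̇_H = 12.80 hp = 9.545 kW, so COP_actual = Q̇_H/Ẇ = 9.545/1.220 = 7.824.
In absolute terms T_C = 278.95 K and T_H = 296.25 K, so ΔT = 17.30 K.
COP_Carnot = T_H/ΔT = 296.25/17.30 = 17.12.
η_II = COP_actual/COP_Carnot = 7.824/17.12 = 0.4569.

0.46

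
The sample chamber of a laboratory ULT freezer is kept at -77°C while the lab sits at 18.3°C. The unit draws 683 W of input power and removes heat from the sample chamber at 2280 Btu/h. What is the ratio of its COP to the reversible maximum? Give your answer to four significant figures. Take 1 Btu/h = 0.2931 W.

Converting, Q̇_C = 2280 Btu/h = 668.3 W, so COP_actual = Q̇_C/Ẇ = 668.3/683.0 = 0.9784.
In absolute terms T_C = 196.15 K and T_H = 291.45 K, so ΔT = 95.30 K.
COP_Carnot = T_C/ΔT = 196.15/95.30 = 2.058.
η_II = COP_actual/COP_Carnot = 0.9784/2.058 = 0.4754.

0.4754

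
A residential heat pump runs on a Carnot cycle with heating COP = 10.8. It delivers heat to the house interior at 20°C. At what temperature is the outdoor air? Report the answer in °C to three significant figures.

-7.14 °C

COP_HP = T_H/(T_H − T_C) gives T_H − T_C = T_H/COP.
With T_H = 293.15 K, T_C = 293.15 × (1 − 1/10.8) = 266.01 K.
Converting, 266.01 K = -7.14°C.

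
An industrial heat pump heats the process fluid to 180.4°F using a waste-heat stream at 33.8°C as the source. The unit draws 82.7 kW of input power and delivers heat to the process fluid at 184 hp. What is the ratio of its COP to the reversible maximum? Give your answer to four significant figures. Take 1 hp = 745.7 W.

Converting, Q̇_H = 184.0 hp = 137.2 kW, so COP_actual = Q̇_H/Ẇ = 137.2/82.70 = 1.659.
In absolute terms T_C = 306.95 K and T_H = 355.59 K, so ΔT = 48.64 K.
COP_Carnot = T_H/ΔT = 355.59/48.64 = 7.310.
η_II = COP_actual/COP_Carnot = 1.659/7.310 = 0.2270.

0.2270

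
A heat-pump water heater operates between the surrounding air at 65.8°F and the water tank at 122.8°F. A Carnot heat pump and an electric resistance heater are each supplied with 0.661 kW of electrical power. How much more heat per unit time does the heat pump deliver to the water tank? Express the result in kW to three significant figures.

In absolute terms T_C = 291.93 K and T_H = 323.59 K, so ΔT = 31.67 K.
COP_Carnot = T_H/ΔT = 323.59/31.67 = 10.22.
The heat pump delivers Q̇_H = COP × Ẇ = 6.755 kW; the resistance heater delivers Ẇ = 0.6610 kW.
Extra = (COP − 1)·Ẇ = 6.094 kW.

6.09 kW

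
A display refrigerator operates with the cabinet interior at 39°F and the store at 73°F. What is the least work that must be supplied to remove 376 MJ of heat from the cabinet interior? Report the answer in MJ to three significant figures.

25.6 MJ

In absolute terms T_C = 277.04 K and T_H = 295.93 K, so ΔT = 18.89 K.
The reversible limit is COP_R = T_C/ΔT = 14.67, so W_min = Q_C/COP = Q_C·ΔT/T_C.
W_min = 376.0 × 18.89/277.04 = 25.64 MJ.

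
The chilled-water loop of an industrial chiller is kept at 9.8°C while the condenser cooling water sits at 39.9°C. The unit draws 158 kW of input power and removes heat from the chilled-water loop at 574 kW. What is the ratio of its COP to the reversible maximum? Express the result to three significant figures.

0.386

COP_actual = Q̇_C/Ẇ = 574.0/158.0 = 3.633.
In absolute terms T_C = 282.95 K and T_H = 313.05 K, so ΔT = 30.10 K.
COP_Carnot = T_C/ΔT = 282.95/30.10 = 9.400.
η_II = COP_actual/COP_Carnot = 3.633/9.400 = 0.3865.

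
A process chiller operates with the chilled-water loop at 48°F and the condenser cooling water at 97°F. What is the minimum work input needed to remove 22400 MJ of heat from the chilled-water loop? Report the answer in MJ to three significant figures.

2160 MJ

In absolute terms T_C = 282.04 K and T_H = 309.26 K, so ΔT = 27.22 K.
The reversible limit is COP_R = T_C/ΔT = 10.36, so W_min = Q_C/COP = Q_C·ΔT/T_C.
W_min = 22400 × 27.22/282.04 = 2162 MJ.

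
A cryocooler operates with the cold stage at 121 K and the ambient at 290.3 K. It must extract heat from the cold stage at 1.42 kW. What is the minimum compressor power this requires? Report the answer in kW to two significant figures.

2.0 kW

The reservoir spacing is ΔT = 290.3 − 121 = 169.3 K.
COP_Carnot = T_C/ΔT = 121.00/169.3 = 0.7147.
Ẇ_min = Q̇/COP_Carnot = 1.420/0.7147 = 1.987 kW.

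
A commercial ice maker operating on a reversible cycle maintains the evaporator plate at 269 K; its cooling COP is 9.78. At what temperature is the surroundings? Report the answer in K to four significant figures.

296.5 K

COP_R = T_C/(T_H − T_C) gives T_H − T_C = T_C/COP.
With T_C = 269.00 K, T_H = 269.00 × (1 + 1/9.78) = 296.51 K.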